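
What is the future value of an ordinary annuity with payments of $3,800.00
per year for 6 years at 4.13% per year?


Formula: FV = PMT * ((1+r)^n - 1) / r
Growth factor: (1 + 0.0413)^6 = 1.274839
Numerator: 1.274839 - 1 = 0.274839
FV = $3,800.00 * 0.274839 / 0.0413 = $25,287.81

$25,287.81


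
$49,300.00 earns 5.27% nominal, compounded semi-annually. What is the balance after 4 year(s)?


Formula: FV = P * (1 + r/m)^(m*t)
Period rate: r/m = 0.0527 / 2 = 0.02635
Total periods: m*t = 2 * 4 = 8
Growth factor: (1 + 0.02635)^8 = 1.2313
FV = $49,300.00 * 1.2313 = $60,703.09

$60,703.09


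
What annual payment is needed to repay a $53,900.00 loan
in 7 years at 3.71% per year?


Formula: PMT = PV * r / (1 - (1+r)^(-n))
Denominator: 1 - (1 + 0.0371)^(-7) = 0.225082
Numerator: $53,900.00 * 0.0371 = 1999.69
PMT = 1999.69 / 0.225082 = $8,884.26

$8,884.26


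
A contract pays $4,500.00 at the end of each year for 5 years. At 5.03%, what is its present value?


Formula: PV = PMT * (1 - (1+r)^(-n)) / r
Discount factor: (1 + 0.0503)^(-5) = 0.782408
Bracket: 1 - 0.782408 = 0.217592
PV = $4,500.00 * 0.217592 / 0.0503 = $19,466.50

$19,466.50


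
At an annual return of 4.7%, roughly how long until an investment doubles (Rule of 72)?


Formula: Years ≈ 72 / r
Substituting: Years ≈ 72 / 4.7
Years ≈ 15.3

15.3 years


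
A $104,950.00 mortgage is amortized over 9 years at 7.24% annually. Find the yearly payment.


Formula: PMT = PV * r / (1 - (1+r)^(-n))
Denominator: 1 - (1 + 0.0724)^(-9) = 0.466924
Numerator: $104,950.00 * 0.0724 = 7598.38
PMT = 7598.38 / 0.466924 = $16,273.25

$16,273.25


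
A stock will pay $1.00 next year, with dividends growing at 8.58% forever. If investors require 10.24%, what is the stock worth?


Formula: P = D1 / (r - g)
Spread: r - g = 0.1024 - 0.0858 = 0.0166
Substituting: P = $1.00 / 0.0166
P = $60.24

$60.24


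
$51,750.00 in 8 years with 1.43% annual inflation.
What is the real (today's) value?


Formula: Real value = nominal / (1 + inflation)^years
Price level: (1 + 0.0143)^8 = 1.120292
Real value = $51,750.00 / 1.120292 = $46,193.30

$46,193.30


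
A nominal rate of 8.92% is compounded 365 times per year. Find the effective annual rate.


Formula: EAR = (1 + r/m)^m - 1
Period rate: r/m = 0.0892 / 365 = 0.000244
Compounding: (1 + 0.000244)^365 = 1.093287
EAR = 1.093287 - 1 = 0.093287

0.093287


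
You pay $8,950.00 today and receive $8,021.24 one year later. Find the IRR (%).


Formula: IRR = C1/C0 - 1
Substituting: IRR = $8,021.24 / $8,950.00 - 1
Ratio: 0.896228 - 1 = -0.103772
IRR = -10.3772%

-10.3772%


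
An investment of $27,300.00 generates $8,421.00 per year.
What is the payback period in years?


Formula: Payback = investment / annual cash flow
Substituting: Payback = $27,300.00 / $8,421.00
Payback = 3.2419 years

3.2419 years


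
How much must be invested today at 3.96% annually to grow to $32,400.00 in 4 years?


Formula: PV = FV / (1 + r)^n
Substituting: PV = $32,400.00 / (1 + 0.0396)^4
Discount factor: (1.0396)^4 = 1.16806
PV = $32,400.00 / 1.16806 = $27,738.31

$27,738.31


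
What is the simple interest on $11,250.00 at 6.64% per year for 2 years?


Formula: I = P * r * t
Substituting: I = $11,250.00 * 0.0664 * 2
Step: I = $11,250.00 * 0.1328
I = $1,494.00

$1,494.00


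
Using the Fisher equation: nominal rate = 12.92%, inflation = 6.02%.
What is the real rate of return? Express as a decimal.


Formula: (1 + r_real) = (1 + r_nom) / (1 + inflation)
Substituting: (1 + r_real) = 1.1292 / 1.0602
(1 + r_real) = 1.065082
r_real = 1.065082 - 1 = 0.065082

0.065082


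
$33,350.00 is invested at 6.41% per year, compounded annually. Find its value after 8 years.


Formula: FV = P * (1 + r)^n
Substituting: FV = $33,350.00 * (1 + 0.0641)^8
Growth factor: (1.0641)^8 = 1.64384
FV = $33,350.00 * 1.64384 = $54,822.06

$54,822.06


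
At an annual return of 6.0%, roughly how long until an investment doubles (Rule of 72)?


Formula: Years ≈ 72 / r
Substituting: Years ≈ 72 / 6.0
Years ≈ 12.0

12.0 years


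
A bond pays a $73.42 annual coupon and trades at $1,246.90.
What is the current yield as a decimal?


Formula: Current yield = annual coupon / price
Substituting: CY = $73.42 / $1,246.90
CY = 0.058882

0.058882


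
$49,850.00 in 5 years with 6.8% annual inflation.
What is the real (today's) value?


Formula: Real value = nominal / (1 + inflation)^years
Price level: (1 + 0.068)^5 = 1.389493
Real value = $49,850.00 / 1.389493 = $35,876.40

$35,876.40


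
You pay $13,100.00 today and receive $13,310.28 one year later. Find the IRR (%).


Formula: IRR = C1/C0 - 1
Substituting: IRR = $13,310.28 / $13,100.00 - 1
Ratio: 1.016052 - 1 = 0.016052
IRR = 1.6052%

1.6052%


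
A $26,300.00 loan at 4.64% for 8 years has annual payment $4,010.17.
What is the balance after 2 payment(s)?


Formula: Balance = PV*(1+r)^k - PMT*((1+r)^k - 1)/r
Growth: (1 + 0.0464)^2 = 1.094953
Accumulated factor: ((1+r)^k - 1)/r = 2.0464
Balance = $26,300.00 * 1.094953 - $4,010.17 * 2.0464
Balance = $20,590.85

$20,590.85


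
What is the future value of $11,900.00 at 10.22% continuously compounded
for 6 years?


Formula: FV = P * e^(r*t)
Exponent: r*t = 0.1022 * 6 = 0.6132
e^(0.6132) = 1.84633
FV = $11,900.00 * 1.84633 = $21,971.33

$21,971.33


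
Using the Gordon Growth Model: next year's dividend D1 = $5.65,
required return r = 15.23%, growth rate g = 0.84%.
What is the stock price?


Formula: P = D1 / (r - g)
Spread: r - g = 0.1523 - 0.0084 = 0.1439
Substituting: P = $5.65 / 0.1439
P = $39.26

$39.26


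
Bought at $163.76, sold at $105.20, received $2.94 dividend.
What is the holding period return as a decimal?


Formula: HPR = (P1 - P0 + D) / P0
Gain: $105.20 - $163.76 + $2.94 = -$55.62
HPR = -$55.62 / $163.76 = -0.3396

-0.3396


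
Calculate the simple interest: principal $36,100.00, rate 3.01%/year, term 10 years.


Formula: I = P * r * t
Substituting: I = $36,100.00 * 0.0301 * 10
Step: I = $36,100.00 * 0.301
I = $10,866.10

$10,866.10


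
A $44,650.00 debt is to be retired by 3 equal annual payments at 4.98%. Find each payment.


Formula: PMT = PV * r / (1 - (1+r)^(-n))
Denominator: 1 - (1 + 0.0498)^(-3) = 0.135669
Numerator: $44,650.00 * 0.0498 = 2223.57
PMT = 2223.57 / 0.135669 = $16,389.72

$16,389.72


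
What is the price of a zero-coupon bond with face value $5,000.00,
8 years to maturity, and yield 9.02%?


Formula: Price = FV / (1 + r)^n
Substituting: Price = $5,000.00 / (1 + 0.0902)^8
Discount factor: (1.0902)^8 = 1.995489
Price = $5,000.00 / 1.995489 = $2,505.65

$2,505.65


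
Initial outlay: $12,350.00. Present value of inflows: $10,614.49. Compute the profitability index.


Formula: PI = PV(cash flows) / initial investment
Substituting: PI = $10,614.49 / $12,350.00
PI = 0.8595

0.8595


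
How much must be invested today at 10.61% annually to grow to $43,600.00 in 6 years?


Formula: PV = FV / (1 + r)^n
Substituting: PV = $43,600.00 / (1 + 0.1061)^6
Discount factor: (1.1061)^6 = 1.831329
PV = $43,600.00 / 1.831329 = $23,807.85

$23,807.85


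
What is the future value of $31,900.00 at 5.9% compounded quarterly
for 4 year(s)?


Formula: FV = P * (1 + r/m)^(m*t)
Period rate: r/m = 0.059 / 4 = 0.01475
Total periods: m*t = 4 * 4 = 16
Growth factor: (1 + 0.01475)^16 = 1.263994
FV = $31,900.00 * 1.263994 = $40,321.40

$40,321.40


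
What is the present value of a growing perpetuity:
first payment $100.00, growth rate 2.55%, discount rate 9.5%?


Formula: PV = C / (r - g)
Spread: r - g = 0.095 - 0.0255 = 0.0695
Substituting: PV = $100.00 / 0.0695
PV = $1,438.85

$1,438.85


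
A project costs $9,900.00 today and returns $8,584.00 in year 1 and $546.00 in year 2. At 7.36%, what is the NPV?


Formula: NPV = C0 + C1/(1+r) + C2/(1+r)^2
Discount C1: $8,584.00 / (1 + 0.0736) = $7,995.53
Discount C2: $546.00 / (1 + 0.0736)^2 = $473.70
NPV = -$9,900.00 + $7,995.53 + $473.70 = -$1,430.77

-$1,430.77


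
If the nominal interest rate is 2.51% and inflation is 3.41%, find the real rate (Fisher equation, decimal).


Formula: (1 + r_real) = (1 + r_nom) / (1 + inflation)
Substituting: (1 + r_real) = 1.0251 / 1.0341
(1 + r_real) = 0.991297
r_real = 0.991297 - 1 = -0.008703

-0.008703


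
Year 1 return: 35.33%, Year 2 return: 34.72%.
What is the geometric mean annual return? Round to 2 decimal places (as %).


Formula: Geometric mean = ((1+r1)*(1+r2))^(1/2) - 1
Product: (1 + 0.3533) * (1 + 0.3472) = 1.3533 * 1.3472 = 1.823166
Square root: 1.823166^0.5 = 1.350247
Geometric mean = 1.350247 - 1 = 0.350247
As percentage: 35.02%

35.02%


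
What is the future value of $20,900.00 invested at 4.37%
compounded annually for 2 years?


Formula: FV = P * (1 + r)^n
Substituting: FV = $20,900.00 * (1 + 0.0437)^2
Growth factor: (1.0437)^2 = 1.08931
FV = $20,900.00 * 1.08931 = $22,766.57

$22,766.57


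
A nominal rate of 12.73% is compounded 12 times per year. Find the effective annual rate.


Formula: EAR = (1 + r/m)^m - 1
Period rate: r/m = 0.1273 / 12 = 0.010608
Compounding: (1 + 0.010608)^12 = 1.134996
EAR = 1.134996 - 1 = 0.134996

0.134996


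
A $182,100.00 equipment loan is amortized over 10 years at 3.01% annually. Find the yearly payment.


Formula: PMT = PV * r / (1 - (1+r)^(-n))
Denominator: 1 - (1 + 0.0301)^(-10) = 0.256628
Numerator: $182,100.00 * 0.0301 = 5481.21
PMT = 5481.21 / 0.256628 = $21,358.57

$21,358.57


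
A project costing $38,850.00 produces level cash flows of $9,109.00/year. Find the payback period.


Formula: Payback = investment / annual cash flow
Substituting: Payback = $38,850.00 / $9,109.00
Payback = 4.265 years

4.265 years


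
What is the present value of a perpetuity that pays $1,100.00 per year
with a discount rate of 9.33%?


Formula: PV = C / r
Substituting: PV = $1,100.00 / 0.0933
PV = $11,789.92

$11,789.92


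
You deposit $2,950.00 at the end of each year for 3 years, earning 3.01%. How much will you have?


Formula: FV = PMT * ((1+r)^n - 1) / r
Growth factor: (1 + 0.0301)^3 = 1.093045
Numerator: 1.093045 - 1 = 0.093045
FV = $2,950.00 * 0.093045 / 0.0301 = $9,119.06

$9,119.06


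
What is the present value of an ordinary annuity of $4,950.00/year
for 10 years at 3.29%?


Formula: PV = PMT * (1 - (1+r)^(-n)) / r
Discount factor: (1 + 0.0329)^(-10) = 0.723465
Bracket: 1 - 0.723465 = 0.276535
PV = $4,950.00 * 0.276535 / 0.0329 = $41,606.40

$41,606.40


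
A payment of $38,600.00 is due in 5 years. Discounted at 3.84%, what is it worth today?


Formula: PV = FV / (1 + r)^n
Substituting: PV = $38,600.00 / (1 + 0.0384)^5
Discount factor: (1.0384)^5 = 1.207323
PV = $38,600.00 / 1.207323 = $31,971.57

$31,971.57


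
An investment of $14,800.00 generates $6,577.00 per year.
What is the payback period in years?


Formula: Payback = investment / annual cash flow
Substituting: Payback = $14,800.00 / $6,577.00
Payback = 2.2503 years

2.2503 years


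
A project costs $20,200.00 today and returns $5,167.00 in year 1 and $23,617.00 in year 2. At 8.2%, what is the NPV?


Formula: NPV = C0 + C1/(1+r) + C2/(1+r)^2
Discount C1: $5,167.00 / (1 + 0.082) = $4,775.42
Discount C2: $23,617.00 / (1 + 0.082)^2 = $20,172.99
NPV = -$20,200.00 + $4,775.42 + $20,172.99 = $4,748.40

$4,748.40


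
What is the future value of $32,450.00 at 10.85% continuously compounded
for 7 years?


Formula: FV = P * e^(r*t)
Exponent: r*t = 0.1085 * 7 = 0.7595
e^(0.7595) = 2.137207
FV = $32,450.00 * 2.137207 = $69,352.38

$69,352.38


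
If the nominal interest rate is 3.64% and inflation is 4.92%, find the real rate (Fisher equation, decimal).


Formula: (1 + r_real) = (1 + r_nom) / (1 + inflation)
Substituting: (1 + r_real) = 1.0364 / 1.0492
(1 + r_real) = 0.9878
r_real = 0.9878 - 1 = -0.0122

-0.0122


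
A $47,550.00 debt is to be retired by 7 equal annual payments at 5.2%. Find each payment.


Formula: PMT = PV * r / (1 - (1+r)^(-n))
Denominator: 1 - (1 + 0.052)^(-7) = 0.298723
Numerator: $47,550.00 * 0.052 = 2472.6
PMT = 2472.6 / 0.298723 = $8,277.24

$8,277.24


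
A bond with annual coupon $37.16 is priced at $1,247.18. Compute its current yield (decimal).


Formula: Current yield = annual coupon / price
Substituting: CY = $37.16 / $1,247.18
CY = 0.029795

0.029795


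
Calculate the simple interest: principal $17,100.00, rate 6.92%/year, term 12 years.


Formula: I = P * r * t
Substituting: I = $17,100.00 * 0.0692 * 12
Step: I = $17,100.00 * 0.8304
I = $14,199.84

$14,199.84


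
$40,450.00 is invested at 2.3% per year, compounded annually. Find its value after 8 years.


Formula: FV = P * (1 + r)^n
Substituting: FV = $40,450.00 * (1 + 0.023)^8
Growth factor: (1.023)^8 = 1.199513
FV = $40,450.00 * 1.199513 = $48,520.31

$48,520.31


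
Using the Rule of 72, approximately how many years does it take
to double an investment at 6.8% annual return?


Formula: Years ≈ 72 / r
Substituting: Years ≈ 72 / 6.8
Years ≈ 10.6

10.6 years


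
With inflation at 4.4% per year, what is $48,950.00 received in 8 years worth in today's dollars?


Formula: Real value = nominal / (1 + inflation)^years
Price level: (1 + 0.044)^8 = 1.41125
Real value = $48,950.00 / 1.41125 = $34,685.56

$34,685.56


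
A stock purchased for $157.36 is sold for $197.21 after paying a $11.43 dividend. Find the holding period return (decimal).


Formula: HPR = (P1 - P0 + D) / P0
Gain: $197.21 - $157.36 + $11.43 = $51.28
HPR = $51.28 / $157.36 = 0.3259

0.3259


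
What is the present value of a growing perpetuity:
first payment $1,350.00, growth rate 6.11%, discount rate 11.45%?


Formula: PV = C / (r - g)
Spread: r - g = 0.1145 - 0.0611 = 0.0534
Substituting: PV = $1,350.00 / 0.0534
PV = $25,280.90

$25,280.90


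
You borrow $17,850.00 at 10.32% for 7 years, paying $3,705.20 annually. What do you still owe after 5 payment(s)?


Formula: Balance = PV*(1+r)^k - PMT*((1+r)^k - 1)/r
Growth: (1 + 0.1032)^5 = 1.634072
Accumulated factor: ((1+r)^k - 1)/r = 6.144111
Balance = $17,850.00 * 1.634072 - $3,705.20 * 6.144111
Balance = $6,403.03

$6,403.03


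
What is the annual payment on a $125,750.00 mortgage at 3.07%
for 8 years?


Formula: PMT = PV * r / (1 - (1+r)^(-n))
Denominator: 1 - (1 + 0.0307)^(-8) = 0.21487
Numerator: $125,750.00 * 0.0307 = 3860.525
PMT = 3860.525 / 0.21487 = $17,966.83

$17,966.83


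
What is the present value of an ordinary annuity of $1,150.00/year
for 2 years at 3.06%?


Formula: PV = PMT * (1 - (1+r)^(-n)) / r
Discount factor: (1 + 0.0306)^(-2) = 0.941499
Bracket: 1 - 0.941499 = 0.058501
PV = $1,150.00 * 0.058501 / 0.0306 = $2,198.58

$2,198.58


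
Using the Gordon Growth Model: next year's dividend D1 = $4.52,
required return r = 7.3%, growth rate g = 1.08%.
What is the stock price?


Formula: P = D1 / (r - g)
Spread: r - g = 0.073 - 0.0108 = 0.0622
Substituting: P = $4.52 / 0.0622
P = $72.67

$72.67


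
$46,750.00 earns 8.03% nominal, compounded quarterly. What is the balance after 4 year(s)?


Formula: FV = P * (1 + r/m)^(m*t)
Period rate: r/m = 0.0803 / 4 = 0.020075
Total periods: m*t = 4 * 4 = 16
Growth factor: (1 + 0.020075)^16 = 1.374402
FV = $46,750.00 * 1.374402 = $64,253.28

$64,253.28


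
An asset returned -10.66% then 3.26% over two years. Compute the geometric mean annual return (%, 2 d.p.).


Formula: Geometric mean = ((1+r1)*(1+r2))^(1/2) - 1
Product: (1 + -0.1066) * (1 + 0.0326) = 0.8934 * 1.0326 = 0.922525
Square root: 0.922525^0.5 = 0.960482
Geometric mean = 0.960482 - 1 = -0.039518
As percentage: -3.95%

-3.95%


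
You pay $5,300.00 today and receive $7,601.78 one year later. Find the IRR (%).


Formula: IRR = C1/C0 - 1
Substituting: IRR = $7,601.78 / $5,300.00 - 1
Ratio: 1.434298 - 1 = 0.434298
IRR = 43.4298%

43.4298%


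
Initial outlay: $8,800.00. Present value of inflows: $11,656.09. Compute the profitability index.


Formula: PI = PV(cash flows) / initial investment
Substituting: PI = $11,656.09 / $8,800.00
PI = 1.3246

1.3246


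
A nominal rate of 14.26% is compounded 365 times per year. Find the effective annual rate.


Formula: EAR = (1 + r/m)^m - 1
Period rate: r/m = 0.1426 / 365 = 0.000391
Compounding: (1 + 0.000391)^365 = 1.153236
EAR = 1.153236 - 1 = 0.153236

0.153236


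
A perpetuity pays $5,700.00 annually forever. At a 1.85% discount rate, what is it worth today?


Formula: PV = C / r
Substituting: PV = $5,700.00 / 0.0185
PV = $308,108.11

$308,108.11


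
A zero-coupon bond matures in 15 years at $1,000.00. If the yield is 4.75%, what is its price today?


Formula: Price = FV / (1 + r)^n
Substituting: Price = $1,000.00 / (1 + 0.0475)^15
Discount factor: (1.0475)^15 = 2.005906
Price = $1,000.00 / 2.005906 = $498.53

$498.53


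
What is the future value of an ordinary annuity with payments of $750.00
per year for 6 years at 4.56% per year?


Formula: FV = PMT * ((1+r)^n - 1) / r
Growth factor: (1 + 0.0456)^6 = 1.306753
Numerator: 1.306753 - 1 = 0.306753
FV = $750.00 * 0.306753 / 0.0456 = $5,045.28

$5,045.28


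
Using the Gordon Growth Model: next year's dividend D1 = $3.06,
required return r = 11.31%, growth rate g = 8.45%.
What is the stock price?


Formula: P = D1 / (r - g)
Spread: r - g = 0.1131 - 0.0845 = 0.0286
Substituting: P = $3.06 / 0.0286
P = $106.99

$106.99


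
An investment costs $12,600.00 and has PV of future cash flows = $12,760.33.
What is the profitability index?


Formula: PI = PV(cash flows) / initial investment
Substituting: PI = $12,760.33 / $12,600.00
PI = 1.0127

1.0127


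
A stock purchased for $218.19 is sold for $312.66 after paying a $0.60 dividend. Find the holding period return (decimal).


Formula: HPR = (P1 - P0 + D) / P0
Gain: $312.66 - $218.19 + $0.60 = $95.07
HPR = $95.07 / $218.19 = 0.4357

0.4357


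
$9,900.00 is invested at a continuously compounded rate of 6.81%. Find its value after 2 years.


Formula: FV = P * e^(r*t)
Exponent: r*t = 0.0681 * 2 = 0.1362
e^(0.1362) = 1.145911
FV = $9,900.00 * 1.145911 = $11,344.52

$11,344.52


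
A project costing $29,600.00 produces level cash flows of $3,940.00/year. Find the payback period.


Formula: Payback = investment / annual cash flow
Substituting: Payback = $29,600.00 / $3,940.00
Payback = 7.5127 years

7.5127 years


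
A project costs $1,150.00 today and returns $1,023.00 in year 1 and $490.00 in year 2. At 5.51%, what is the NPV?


Formula: NPV = C0 + C1/(1+r) + C2/(1+r)^2
Discount C1: $1,023.00 / (1 + 0.0551) = $969.58
Discount C2: $490.00 / (1 + 0.0551)^2 = $440.16
NPV = -$1,150.00 + $969.58 + $440.16 = $259.73

$259.73


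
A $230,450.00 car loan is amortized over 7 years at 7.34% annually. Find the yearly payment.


Formula: PMT = PV * r / (1 - (1+r)^(-n))
Denominator: 1 - (1 + 0.0734)^(-7) = 0.390928
Numerator: $230,450.00 * 0.0734 = 16915.03
PMT = 16915.03 / 0.390928 = $43,268.95

$43,268.95


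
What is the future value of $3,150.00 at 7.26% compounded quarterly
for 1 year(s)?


Formula: FV = P * (1 + r/m)^(m*t)
Period rate: r/m = 0.0726 / 4 = 0.01815
Total periods: m*t = 4 * 1 = 4
Growth factor: (1 + 0.01815)^4 = 1.074601
FV = $3,150.00 * 1.074601 = $3,384.99

$3,384.99


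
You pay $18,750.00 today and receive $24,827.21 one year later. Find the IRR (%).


Formula: IRR = C1/C0 - 1
Substituting: IRR = $24,827.21 / $18,750.00 - 1
Ratio: 1.324118 - 1 = 0.324118
IRR = 32.4118%

32.4118%


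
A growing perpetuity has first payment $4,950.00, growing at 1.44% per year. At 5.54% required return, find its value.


Formula: PV = C / (r - g)
Spread: r - g = 0.0554 - 0.0144 = 0.041
Substituting: PV = $4,950.00 / 0.041
PV = $120,731.71

$120,731.71


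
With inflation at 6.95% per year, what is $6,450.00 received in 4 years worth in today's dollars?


Formula: Real value = nominal / (1 + inflation)^years
Price level: (1 + 0.0695)^4 = 1.308348
Real value = $6,450.00 / 1.308348 = $4,929.88

$4,929.88


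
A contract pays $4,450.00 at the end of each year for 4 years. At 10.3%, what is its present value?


Formula: PV = PMT * (1 - (1+r)^(-n)) / r
Discount factor: (1 + 0.103)^(-4) = 0.675613
Bracket: 1 - 0.675613 = 0.324387
PV = $4,450.00 * 0.324387 / 0.103 = $14,014.78

$14,014.78


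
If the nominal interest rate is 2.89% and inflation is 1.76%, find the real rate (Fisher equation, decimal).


Formula: (1 + r_real) = (1 + r_nom) / (1 + inflation)
Substituting: (1 + r_real) = 1.0289 / 1.0176
(1 + r_real) = 1.011105
r_real = 1.011105 - 1 = 0.011105

0.011105


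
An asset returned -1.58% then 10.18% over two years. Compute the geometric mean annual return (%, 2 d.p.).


Formula: Geometric mean = ((1+r1)*(1+r2))^(1/2) - 1
Product: (1 + -0.0158) * (1 + 0.1018) = 0.9842 * 1.1018 = 1.084392
Square root: 1.084392^0.5 = 1.041341
Geometric mean = 1.041341 - 1 = 0.041341
As percentage: 4.13%

4.13%


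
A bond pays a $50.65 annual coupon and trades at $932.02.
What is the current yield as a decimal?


Formula: Current yield = annual coupon / price
Substituting: CY = $50.65 / $932.02
CY = 0.054344

0.054344


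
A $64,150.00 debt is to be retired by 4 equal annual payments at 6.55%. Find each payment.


Formula: PMT = PV * r / (1 - (1+r)^(-n))
Denominator: 1 - (1 + 0.0655)^(-4) = 0.224135
Numerator: $64,150.00 * 0.0655 = 4201.825
PMT = 4201.825 / 0.224135 = $18,746.85

$18,746.85


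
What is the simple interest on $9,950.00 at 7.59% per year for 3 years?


Formula: I = P * r * t
Substituting: I = $9,950.00 * 0.0759 * 3
Step: I = $9,950.00 * 0.2277
I = $2,265.62

$2,265.62


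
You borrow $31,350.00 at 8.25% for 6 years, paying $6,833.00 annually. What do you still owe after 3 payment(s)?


Formula: Balance = PV*(1+r)^k - PMT*((1+r)^k - 1)/r
Growth: (1 + 0.0825)^3 = 1.26848
Accumulated factor: ((1+r)^k - 1)/r = 3.254306
Balance = $31,350.00 * 1.26848 - $6,833.00 * 3.254306
Balance = $17,530.18

$17,530.18


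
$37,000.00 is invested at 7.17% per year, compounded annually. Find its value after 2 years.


Formula: FV = P * (1 + r)^n
Substituting: FV = $37,000.00 * (1 + 0.0717)^2
Growth factor: (1.0717)^2 = 1.148541
FV = $37,000.00 * 1.148541 = $42,496.01

$42,496.01


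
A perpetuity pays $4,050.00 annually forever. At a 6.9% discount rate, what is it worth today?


Formula: PV = C / r
Substituting: PV = $4,050.00 / 0.069
PV = $58,695.65

$58,695.65


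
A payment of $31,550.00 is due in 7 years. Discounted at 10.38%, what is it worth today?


Formula: PV = FV / (1 + r)^n
Substituting: PV = $31,550.00 / (1 + 0.1038)^7
Discount factor: (1.1038)^7 = 1.996332
PV = $31,550.00 / 1.996332 = $15,803.99

$15,803.99


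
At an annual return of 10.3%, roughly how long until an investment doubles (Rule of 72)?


Formula: Years ≈ 72 / r
Substituting: Years ≈ 72 / 10.3
Years ≈ 7.0

7.0 years


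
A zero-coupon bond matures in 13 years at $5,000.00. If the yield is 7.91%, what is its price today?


Formula: Price = FV / (1 + r)^n
Substituting: Price = $5,000.00 / (1 + 0.0791)^13
Discount factor: (1.0791)^13 = 2.690308
Price = $5,000.00 / 2.690308 = $1,858.52

$1,858.52


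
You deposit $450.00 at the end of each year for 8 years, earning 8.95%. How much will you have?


Formula: FV = PMT * ((1+r)^n - 1) / r
Growth factor: (1 + 0.0895)^8 = 1.985262
Numerator: 1.985262 - 1 = 0.985262
FV = $450.00 * 0.985262 / 0.0895 = $4,953.83

$4,953.83


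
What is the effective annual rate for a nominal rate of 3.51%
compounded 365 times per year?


Formula: EAR = (1 + r/m)^m - 1
Period rate: r/m = 0.0351 / 365 = 9.6e-05
Compounding: (1 + 9.6e-05)^365 = 1.035722
EAR = 1.035722 - 1 = 0.035722

0.035722


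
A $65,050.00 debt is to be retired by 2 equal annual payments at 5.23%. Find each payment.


Formula: PMT = PV * r / (1 - (1+r)^(-n))
Denominator: 1 - (1 + 0.0523)^(-2) = 0.096931
Numerator: $65,050.00 * 0.0523 = 3402.115
PMT = 3402.115 / 0.096931 = $35,098.26

$35,098.26


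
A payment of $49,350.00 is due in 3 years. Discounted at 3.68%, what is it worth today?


Formula: PV = FV / (1 + r)^n
Substituting: PV = $49,350.00 / (1 + 0.0368)^3
Discount factor: (1.0368)^3 = 1.114513
PV = $49,350.00 / 1.114513 = $44,279.45

$44,279.45


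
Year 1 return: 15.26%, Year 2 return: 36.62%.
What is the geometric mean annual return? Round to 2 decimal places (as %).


Formula: Geometric mean = ((1+r1)*(1+r2))^(1/2) - 1
Product: (1 + 0.1526) * (1 + 0.3662) = 1.1526 * 1.3662 = 1.574682
Square root: 1.574682^0.5 = 1.254863
Geometric mean = 1.254863 - 1 = 0.254863
As percentage: 25.49%

25.49%


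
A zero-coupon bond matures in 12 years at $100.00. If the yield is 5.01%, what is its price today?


Formula: Price = FV / (1 + r)^n
Substituting: Price = $100.00 / (1 + 0.0501)^12
Discount factor: (1.0501)^12 = 1.79791
Price = $100.00 / 1.79791 = $55.62

$55.62


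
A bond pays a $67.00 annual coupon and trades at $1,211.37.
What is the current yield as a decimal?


Formula: Current yield = annual coupon / price
Substituting: CY = $67.00 / $1,211.37
CY = 0.055309

0.055309


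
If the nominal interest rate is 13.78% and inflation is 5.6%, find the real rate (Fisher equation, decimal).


Formula: (1 + r_real) = (1 + r_nom) / (1 + inflation)
Substituting: (1 + r_real) = 1.1378 / 1.056
(1 + r_real) = 1.077462
r_real = 1.077462 - 1 = 0.077462

0.077462


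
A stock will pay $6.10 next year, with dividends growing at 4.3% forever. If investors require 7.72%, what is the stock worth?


Formula: P = D1 / (r - g)
Spread: r - g = 0.0772 - 0.043 = 0.0342
Substituting: P = $6.10 / 0.0342
P = $178.36

$178.36


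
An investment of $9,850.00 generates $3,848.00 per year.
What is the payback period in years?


Formula: Payback = investment / annual cash flow
Substituting: Payback = $9,850.00 / $3,848.00
Payback = 2.5598 years

2.5598 years


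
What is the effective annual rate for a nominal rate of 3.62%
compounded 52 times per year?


Formula: EAR = (1 + r/m)^m - 1
Period rate: r/m = 0.0362 / 52 = 0.000696
Compounding: (1 + 0.000696)^52 = 1.03685
EAR = 1.03685 - 1 = 0.03685

0.03685


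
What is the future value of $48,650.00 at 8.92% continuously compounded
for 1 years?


Formula: FV = P * e^(r*t)
Exponent: r*t = 0.0892 * 1 = 0.0892
e^(0.0892) = 1.093299
FV = $48,650.00 * 1.093299 = $53,189.01

$53,189.01


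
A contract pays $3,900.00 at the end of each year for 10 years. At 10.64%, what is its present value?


Formula: PV = PMT * (1 - (1+r)^(-n)) / r
Discount factor: (1 + 0.1064)^(-10) = 0.363813
Bracket: 1 - 0.363813 = 0.636187
PV = $3,900.00 * 0.636187 / 0.1064 = $23,318.88

$23,318.88


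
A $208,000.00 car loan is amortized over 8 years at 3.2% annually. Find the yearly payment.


Formula: PMT = PV * r / (1 - (1+r)^(-n))
Denominator: 1 - (1 + 0.032)^(-8) = 0.222747
Numerator: $208,000.00 * 0.032 = 6656.0
PMT = 6656.0 / 0.222747 = $29,881.44

$29,881.44


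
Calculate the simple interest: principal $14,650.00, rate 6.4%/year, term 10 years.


Formula: I = P * r * t
Substituting: I = $14,650.00 * 0.064 * 10
Step: I = $14,650.00 * 0.64
I = $9,376.00

$9,376.00


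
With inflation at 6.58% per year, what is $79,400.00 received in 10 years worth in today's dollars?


Formula: Real value = nominal / (1 + inflation)^years
Price level: (1 + 0.0658)^10 = 1.891286
Real value = $79,400.00 / 1.891286 = $41,982.02

$41,982.02


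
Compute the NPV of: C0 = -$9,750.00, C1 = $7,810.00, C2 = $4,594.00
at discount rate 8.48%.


Formula: NPV = C0 + C1/(1+r) + C2/(1+r)^2
Discount C1: $7,810.00 / (1 + 0.0848) = $7,199.48
Discount C2: $4,594.00 / (1 + 0.0848)^2 = $3,903.84
NPV = -$9,750.00 + $7,199.48 + $3,903.84 = $1,353.32

$1,353.32


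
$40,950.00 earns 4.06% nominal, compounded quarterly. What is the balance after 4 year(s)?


Formula: FV = P * (1 + r/m)^(m*t)
Period rate: r/m = 0.0406 / 4 = 0.01015
Total periods: m*t = 4 * 4 = 16
Growth factor: (1 + 0.01015)^16 = 1.175368
FV = $40,950.00 * 1.175368 = $48,131.32

$48,131.32


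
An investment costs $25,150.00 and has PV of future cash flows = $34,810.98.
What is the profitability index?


Formula: PI = PV(cash flows) / initial investment
Substituting: PI = $34,810.98 / $25,150.00
PI = 1.3841

1.3841


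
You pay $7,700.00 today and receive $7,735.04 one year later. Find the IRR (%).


Formula: IRR = C1/C0 - 1
Substituting: IRR = $7,735.04 / $7,700.00 - 1
Ratio: 1.004551 - 1 = 0.004551
IRR = 0.4551%

0.4551%


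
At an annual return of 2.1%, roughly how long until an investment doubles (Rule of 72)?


Formula: Years ≈ 72 / r
Substituting: Years ≈ 72 / 2.1
Years ≈ 34.3

34.3 years


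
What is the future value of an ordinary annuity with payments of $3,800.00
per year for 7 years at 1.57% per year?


Formula: FV = PMT * ((1+r)^n - 1) / r
Growth factor: (1 + 0.0157)^7 = 1.115214
Numerator: 1.115214 - 1 = 0.115214
FV = $3,800.00 * 0.115214 / 0.0157 = $27,886.16

$27,886.16


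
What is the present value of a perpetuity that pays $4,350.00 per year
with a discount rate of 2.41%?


Formula: PV = C / r
Substituting: PV = $4,350.00 / 0.0241
PV = $180,497.93

$180,497.93


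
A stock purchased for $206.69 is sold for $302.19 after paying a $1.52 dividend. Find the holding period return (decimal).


Formula: HPR = (P1 - P0 + D) / P0
Gain: $302.19 - $206.69 + $1.52 = $97.02
HPR = $97.02 / $206.69 = 0.4694

0.4694


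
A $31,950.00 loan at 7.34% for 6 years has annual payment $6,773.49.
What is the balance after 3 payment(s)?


Formula: Balance = PV*(1+r)^k - PMT*((1+r)^k - 1)/r
Growth: (1 + 0.0734)^3 = 1.236758
Accumulated factor: ((1+r)^k - 1)/r = 3.225588
Balance = $31,950.00 * 1.236758 - $6,773.49 * 3.225588
Balance = $17,665.94

$17,665.94


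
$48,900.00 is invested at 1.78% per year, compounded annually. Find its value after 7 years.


Formula: FV = P * (1 + r)^n
Substituting: FV = $48,900.00 * (1 + 0.0178)^7
Growth factor: (1.0178)^7 = 1.131455
FV = $48,900.00 * 1.131455 = $55,328.13

$55,328.13


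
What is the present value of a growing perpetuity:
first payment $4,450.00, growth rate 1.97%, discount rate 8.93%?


Formula: PV = C / (r - g)
Spread: r - g = 0.0893 - 0.0197 = 0.0696
Substituting: PV = $4,450.00 / 0.0696
PV = $63,936.78

$63,936.78


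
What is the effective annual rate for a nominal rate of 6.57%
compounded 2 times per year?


Formula: EAR = (1 + r/m)^m - 1
Period rate: r/m = 0.0657 / 2 = 0.03285
Compounding: (1 + 0.03285)^2 = 1.066779
EAR = 1.066779 - 1 = 0.066779

0.066779


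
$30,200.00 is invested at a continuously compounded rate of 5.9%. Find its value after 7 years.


Formula: FV = P * e^(r*t)
Exponent: r*t = 0.059 * 7 = 0.413
e^(0.413) = 1.511345
FV = $30,200.00 * 1.511345 = $45,642.62

$45,642.62


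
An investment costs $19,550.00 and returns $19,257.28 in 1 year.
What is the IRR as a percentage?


Formula: IRR = C1/C0 - 1
Substituting: IRR = $19,257.28 / $19,550.00 - 1
Ratio: 0.985027 - 1 = -0.014973
IRR = -1.4973%

-1.4973%


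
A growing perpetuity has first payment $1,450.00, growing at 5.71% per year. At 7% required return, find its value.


Formula: PV = C / (r - g)
Spread: r - g = 0.07 - 0.0571 = 0.0129
Substituting: PV = $1,450.00 / 0.0129
PV = $112,403.10

$112,403.10


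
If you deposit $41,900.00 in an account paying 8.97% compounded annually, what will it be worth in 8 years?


Formula: FV = P * (1 + r)^n
Substituting: FV = $41,900.00 * (1 + 0.0897)^8
Growth factor: (1.0897)^8 = 1.98818
FV = $41,900.00 * 1.98818 = $83,304.72

$83,304.72


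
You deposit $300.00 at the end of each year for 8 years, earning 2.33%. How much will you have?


Formula: FV = PMT * ((1+r)^n - 1) / r
Growth factor: (1 + 0.0233)^8 = 1.20233
Numerator: 1.20233 - 1 = 0.20233
FV = $300.00 * 0.20233 / 0.0233 = $2,605.11

$2,605.11


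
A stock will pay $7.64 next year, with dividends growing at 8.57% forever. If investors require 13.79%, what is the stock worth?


Formula: P = D1 / (r - g)
Spread: r - g = 0.1379 - 0.0857 = 0.0522
Substituting: P = $7.64 / 0.0522
P = $146.36

$146.36


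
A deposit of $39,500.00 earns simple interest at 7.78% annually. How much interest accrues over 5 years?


Formula: I = P * r * t
Substituting: I = $39,500.00 * 0.0778 * 5
Step: I = $39,500.00 * 0.389
I = $15,365.50

$15,365.50


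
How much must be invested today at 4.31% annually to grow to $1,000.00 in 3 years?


Formula: PV = FV / (1 + r)^n
Substituting: PV = $1,000.00 / (1 + 0.0431)^3
Discount factor: (1.0431)^3 = 1.134953
PV = $1,000.00 / 1.134953 = $881.09

$881.09


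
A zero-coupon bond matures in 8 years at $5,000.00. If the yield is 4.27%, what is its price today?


Formula: Price = FV / (1 + r)^n
Substituting: Price = $5,000.00 / (1 + 0.0427)^8
Discount factor: (1.0427)^8 = 1.397253
Price = $5,000.00 / 1.397253 = $3,578.45

$3,578.45


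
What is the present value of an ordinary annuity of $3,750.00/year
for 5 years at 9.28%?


Formula: PV = PMT * (1 - (1+r)^(-n)) / r
Discount factor: (1 + 0.0928)^(-5) = 0.641648
Bracket: 1 - 0.641648 = 0.358352
PV = $3,750.00 * 0.358352 / 0.0928 = $14,480.84

$14,480.84


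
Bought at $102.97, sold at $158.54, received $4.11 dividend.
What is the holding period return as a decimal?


Formula: HPR = (P1 - P0 + D) / P0
Gain: $158.54 - $102.97 + $4.11 = $59.68
HPR = $59.68 / $102.97 = 0.5796

0.5796


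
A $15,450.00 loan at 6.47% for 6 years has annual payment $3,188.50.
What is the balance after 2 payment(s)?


Formula: Balance = PV*(1+r)^k - PMT*((1+r)^k - 1)/r
Growth: (1 + 0.0647)^2 = 1.133586
Accumulated factor: ((1+r)^k - 1)/r = 2.0647
Balance = $15,450.00 * 1.133586 - $3,188.50 * 2.0647
Balance = $10,930.61

$10,930.61


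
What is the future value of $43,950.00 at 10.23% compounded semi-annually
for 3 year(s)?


Formula: FV = P * (1 + r/m)^(m*t)
Period rate: r/m = 0.1023 / 2 = 0.05115
Total periods: m*t = 2 * 3 = 6
Growth factor: (1 + 0.05115)^6 = 1.348926
FV = $43,950.00 * 1.348926 = $59,285.30

$59,285.30


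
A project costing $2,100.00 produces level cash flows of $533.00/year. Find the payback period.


Formula: Payback = investment / annual cash flow
Substituting: Payback = $2,100.00 / $533.00
Payback = 3.94 years

3.94 years


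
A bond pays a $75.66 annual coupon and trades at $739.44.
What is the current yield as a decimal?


Formula: Current yield = annual coupon / price
Substituting: CY = $75.66 / $739.44
CY = 0.102321

0.102321


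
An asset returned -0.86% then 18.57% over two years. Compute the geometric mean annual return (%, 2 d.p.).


Formula: Geometric mean = ((1+r1)*(1+r2))^(1/2) - 1
Product: (1 + -0.0086) * (1 + 0.1857) = 0.9914 * 1.1857 = 1.175503
Square root: 1.175503^0.5 = 1.084206
Geometric mean = 1.084206 - 1 = 0.084206
As percentage: 8.42%

8.42%


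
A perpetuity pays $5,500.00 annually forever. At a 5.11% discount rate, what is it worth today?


Formula: PV = C / r
Substituting: PV = $5,500.00 / 0.0511
PV = $107,632.09

$107,632.09


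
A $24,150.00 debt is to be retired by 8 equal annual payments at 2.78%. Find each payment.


Formula: PMT = PV * r / (1 - (1+r)^(-n))
Denominator: 1 - (1 + 0.0278)^(-8) = 0.196971
Numerator: $24,150.00 * 0.0278 = 671.37
PMT = 671.37 / 0.196971 = $3,408.47

$3,408.47


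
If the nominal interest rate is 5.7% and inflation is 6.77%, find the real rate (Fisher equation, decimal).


Formula: (1 + r_real) = (1 + r_nom) / (1 + inflation)
Substituting: (1 + r_real) = 1.057 / 1.0677
(1 + r_real) = 0.989978
r_real = 0.989978 - 1 = -0.010022

-0.010022


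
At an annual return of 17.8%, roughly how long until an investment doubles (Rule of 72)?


Formula: Years ≈ 72 / r
Substituting: Years ≈ 72 / 17.8
Years ≈ 4.0

4.0 years


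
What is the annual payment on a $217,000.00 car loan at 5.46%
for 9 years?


Formula: PMT = PV * r / (1 - (1+r)^(-n))
Denominator: 1 - (1 + 0.0546)^(-9) = 0.380259
Numerator: $217,000.00 * 0.0546 = 11848.2
PMT = 11848.2 / 0.380259 = $31,158.22

$31,158.22


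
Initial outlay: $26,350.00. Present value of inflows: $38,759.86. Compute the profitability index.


Formula: PI = PV(cash flows) / initial investment
Substituting: PI = $38,759.86 / $26,350.00
PI = 1.471

1.471


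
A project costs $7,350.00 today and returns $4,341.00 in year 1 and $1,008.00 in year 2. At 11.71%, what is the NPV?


Formula: NPV = C0 + C1/(1+r) + C2/(1+r)^2
Discount C1: $4,341.00 / (1 + 0.1171) = $3,885.95
Discount C2: $1,008.00 / (1 + 0.1171)^2 = $807.75
NPV = -$7,350.00 + $3,885.95 + $807.75 = -$2,656.30

-$2,656.30


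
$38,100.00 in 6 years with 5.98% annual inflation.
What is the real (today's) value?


Formula: Real value = nominal / (1 + inflation)^years
Price level: (1 + 0.0598)^6 = 1.416914
Real value = $38,100.00 / 1.416914 = $26,889.42

$26,889.42


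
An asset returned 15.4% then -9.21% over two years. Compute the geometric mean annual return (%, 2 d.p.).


Formula: Geometric mean = ((1+r1)*(1+r2))^(1/2) - 1
Product: (1 + 0.154) * (1 + -0.0921) = 1.154 * 0.9079 = 1.047717
Square root: 1.047717^0.5 = 1.02358
Geometric mean = 1.02358 - 1 = 0.02358
As percentage: 2.36%

2.36%


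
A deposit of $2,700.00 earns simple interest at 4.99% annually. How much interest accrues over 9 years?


Formula: I = P * r * t
Substituting: I = $2,700.00 * 0.0499 * 9
Step: I = $2,700.00 * 0.4491
I = $1,212.57

$1,212.57


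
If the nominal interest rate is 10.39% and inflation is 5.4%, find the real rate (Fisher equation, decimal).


Formula: (1 + r_real) = (1 + r_nom) / (1 + inflation)
Substituting: (1 + r_real) = 1.1039 / 1.054
(1 + r_real) = 1.047343
r_real = 1.047343 - 1 = 0.047343

0.047343


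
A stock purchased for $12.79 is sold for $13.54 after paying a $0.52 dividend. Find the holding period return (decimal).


Formula: HPR = (P1 - P0 + D) / P0
Gain: $13.54 - $12.79 + $0.52 = $1.27
HPR = $1.27 / $12.79 = 0.0993

0.0993


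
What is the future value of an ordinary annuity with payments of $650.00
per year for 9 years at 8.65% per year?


Formula: FV = PMT * ((1+r)^n - 1) / r
Growth factor: (1 + 0.0865)^9 = 2.109928
Numerator: 2.109928 - 1 = 1.109928
FV = $650.00 * 1.109928 / 0.0865 = $8,340.50

$8,340.50


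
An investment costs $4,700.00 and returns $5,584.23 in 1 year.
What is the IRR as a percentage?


Formula: IRR = C1/C0 - 1
Substituting: IRR = $5,584.23 / $4,700.00 - 1
Ratio: 1.188134 - 1 = 0.188134
IRR = 18.8134%

18.8134%


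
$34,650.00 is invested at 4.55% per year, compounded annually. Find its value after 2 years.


Formula: FV = P * (1 + r)^n
Substituting: FV = $34,650.00 * (1 + 0.0455)^2
Growth factor: (1.0455)^2 = 1.09307
FV = $34,650.00 * 1.09307 = $37,874.88

$37,874.88


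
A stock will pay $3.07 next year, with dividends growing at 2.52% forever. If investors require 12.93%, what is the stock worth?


Formula: P = D1 / (r - g)
Spread: r - g = 0.1293 - 0.0252 = 0.1041
Substituting: P = $3.07 / 0.1041
P = $29.49

$29.49


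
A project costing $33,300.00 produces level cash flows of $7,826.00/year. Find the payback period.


Formula: Payback = investment / annual cash flow
Substituting: Payback = $33,300.00 / $7,826.00
Payback = 4.255 years

4.255 years


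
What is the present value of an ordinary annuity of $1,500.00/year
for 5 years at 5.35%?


Formula: PV = PMT * (1 - (1+r)^(-n)) / r
Discount factor: (1 + 0.0535)^(-5) = 0.770597
Bracket: 1 - 0.770597 = 0.229403
PV = $1,500.00 * 0.229403 / 0.0535 = $6,431.86

$6,431.86


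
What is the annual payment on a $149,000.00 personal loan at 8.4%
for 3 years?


Formula: PMT = PV * r / (1 - (1+r)^(-n))
Denominator: 1 - (1 + 0.084)^(-3) = 0.214923
Numerator: $149,000.00 * 0.084 = 12516.0
PMT = 12516.0 / 0.214923 = $58,234.76

$58,234.76
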